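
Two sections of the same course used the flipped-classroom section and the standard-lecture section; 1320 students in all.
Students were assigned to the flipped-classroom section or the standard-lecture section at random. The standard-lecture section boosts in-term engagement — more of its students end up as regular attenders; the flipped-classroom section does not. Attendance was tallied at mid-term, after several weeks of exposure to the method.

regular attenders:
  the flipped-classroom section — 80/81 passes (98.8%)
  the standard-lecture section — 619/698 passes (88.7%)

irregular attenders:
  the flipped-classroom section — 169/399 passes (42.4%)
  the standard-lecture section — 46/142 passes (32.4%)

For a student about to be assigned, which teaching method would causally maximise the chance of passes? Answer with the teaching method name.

Mid-term attendance lies on the pathway teaching method → mid-term attendance → outcome, so adjusting for it blocks the indirect effect. For the total causal effect of teaching method, use the unadjusted pooled rates.
Pooled: the flipped-classroom section 51.9% vs the standard-lecture section 79.2%; the standard-lecture section is higher overall.

the standard-lecture section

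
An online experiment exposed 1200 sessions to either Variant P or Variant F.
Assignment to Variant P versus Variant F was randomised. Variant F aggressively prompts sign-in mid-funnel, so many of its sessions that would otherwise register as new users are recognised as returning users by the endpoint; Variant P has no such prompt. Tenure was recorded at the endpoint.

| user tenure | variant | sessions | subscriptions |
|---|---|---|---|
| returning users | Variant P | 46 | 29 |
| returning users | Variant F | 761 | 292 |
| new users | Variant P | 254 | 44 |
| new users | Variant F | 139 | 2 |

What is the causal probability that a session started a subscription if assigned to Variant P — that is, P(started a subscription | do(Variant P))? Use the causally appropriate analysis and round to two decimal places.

The stratified and pooled comparisons disagree (Variant P wins within each user tenure; Variant F wins overall), so the answer turns on the causal role of user tenure.
User tenure is recorded after the variant and is itself shifted by it — it sits on the causal path from variant to outcome. Conditioning on a mediator would strip out part of the effect we want; the pooled comparison gives the total causal effect.
So P(outcome | do(Variant P)) is just the pooled rate for Variant P: 73/300 = 0.243.

0.24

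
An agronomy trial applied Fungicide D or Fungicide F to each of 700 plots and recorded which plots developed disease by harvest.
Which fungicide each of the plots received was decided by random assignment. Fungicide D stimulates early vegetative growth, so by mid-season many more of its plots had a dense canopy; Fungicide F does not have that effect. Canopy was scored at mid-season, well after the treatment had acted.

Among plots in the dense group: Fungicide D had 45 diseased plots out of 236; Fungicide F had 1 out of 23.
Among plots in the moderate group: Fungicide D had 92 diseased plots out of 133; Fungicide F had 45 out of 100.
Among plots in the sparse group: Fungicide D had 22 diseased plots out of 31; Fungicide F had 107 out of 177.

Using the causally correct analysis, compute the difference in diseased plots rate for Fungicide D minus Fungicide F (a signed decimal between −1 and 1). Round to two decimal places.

-0.11

Within every mid-season canopy level Fungicide F has the lower rate, yet pooled Fungicide D does — Simpson's reversal.
Mid-season canopy lies on the pathway fungicide → mid-season canopy → outcome, so adjusting for it blocks the indirect effect. For the total causal effect of fungicide, use the unadjusted pooled rates.
The causal difference is the pooled difference: 0.398 − 0.510 = -0.113.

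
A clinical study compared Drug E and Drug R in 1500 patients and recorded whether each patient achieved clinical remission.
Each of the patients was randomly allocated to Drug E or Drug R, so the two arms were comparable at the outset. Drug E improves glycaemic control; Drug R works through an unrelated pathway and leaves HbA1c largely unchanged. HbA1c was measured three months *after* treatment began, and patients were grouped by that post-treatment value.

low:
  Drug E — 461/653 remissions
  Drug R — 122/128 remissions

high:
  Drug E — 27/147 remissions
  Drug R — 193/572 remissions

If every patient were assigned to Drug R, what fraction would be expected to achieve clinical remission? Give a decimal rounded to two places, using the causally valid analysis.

0.45

HbA1c is downstream of the drug. One should not condition on a consequence of treatment, so the overall rates are the right comparison.
So P(outcome | do(Drug R)) is just the pooled rate for Drug R: 315/700 = 0.450.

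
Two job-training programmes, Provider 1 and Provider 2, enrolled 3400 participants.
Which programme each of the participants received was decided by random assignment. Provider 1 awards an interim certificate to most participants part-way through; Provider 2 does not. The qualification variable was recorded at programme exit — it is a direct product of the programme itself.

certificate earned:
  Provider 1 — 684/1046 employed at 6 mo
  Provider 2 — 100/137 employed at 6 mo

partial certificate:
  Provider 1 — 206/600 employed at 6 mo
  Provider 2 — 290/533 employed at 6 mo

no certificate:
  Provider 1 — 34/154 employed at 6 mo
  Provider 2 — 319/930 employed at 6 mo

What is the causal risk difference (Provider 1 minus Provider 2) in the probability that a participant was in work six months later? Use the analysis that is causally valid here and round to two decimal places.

+0.07

Provider 2 is higher inside every qualification attained during the programme stratum but Provider 1 is higher in aggregate. Whether to stratify depends on how qualification attained during the programme relates to the programme.
Because the programme influences qualification attained during the programme, qualification attained during the programme is a post-treatment mediator, not a confounder. Stratifying on it would bias the estimate; the causal effect is the crude pooled difference.
The causal difference is the pooled difference: 0.513 − 0.443 = +0.070.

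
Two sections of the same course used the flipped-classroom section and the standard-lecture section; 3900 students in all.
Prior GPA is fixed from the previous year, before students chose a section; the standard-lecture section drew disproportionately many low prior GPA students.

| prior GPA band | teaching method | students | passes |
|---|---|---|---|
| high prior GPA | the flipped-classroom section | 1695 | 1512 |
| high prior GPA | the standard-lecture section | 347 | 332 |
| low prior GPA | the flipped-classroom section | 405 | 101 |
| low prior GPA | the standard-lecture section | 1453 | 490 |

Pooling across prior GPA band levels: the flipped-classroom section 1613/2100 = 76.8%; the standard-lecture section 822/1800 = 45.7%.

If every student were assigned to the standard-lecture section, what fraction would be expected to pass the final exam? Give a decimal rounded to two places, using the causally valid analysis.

0.66

Here prior GPA band is a common cause — it drives both which teaching method a case falls under and the outcome. The crude comparison mixes populations; the stratum-specific rates are the causally relevant ones.
Standardising the standard-lecture section to the population prior GPA band mix: 0.524·332/347 + 0.476·490/1453 = 0.662.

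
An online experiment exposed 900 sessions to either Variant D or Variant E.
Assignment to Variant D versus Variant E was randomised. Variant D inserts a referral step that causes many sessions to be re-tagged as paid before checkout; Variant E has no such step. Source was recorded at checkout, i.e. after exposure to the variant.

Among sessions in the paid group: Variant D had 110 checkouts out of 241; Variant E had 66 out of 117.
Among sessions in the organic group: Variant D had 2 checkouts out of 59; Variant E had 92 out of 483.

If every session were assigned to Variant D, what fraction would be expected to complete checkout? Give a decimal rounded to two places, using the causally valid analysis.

Traffic source is recorded after the variant and is itself shifted by it — it sits on the causal path from variant to outcome. Conditioning on a mediator would strip out part of the effect we want; the pooled comparison gives the total causal effect.
So P(outcome | do(Variant D)) is just the pooled rate for Variant D: 112/300 = 0.373.

0.37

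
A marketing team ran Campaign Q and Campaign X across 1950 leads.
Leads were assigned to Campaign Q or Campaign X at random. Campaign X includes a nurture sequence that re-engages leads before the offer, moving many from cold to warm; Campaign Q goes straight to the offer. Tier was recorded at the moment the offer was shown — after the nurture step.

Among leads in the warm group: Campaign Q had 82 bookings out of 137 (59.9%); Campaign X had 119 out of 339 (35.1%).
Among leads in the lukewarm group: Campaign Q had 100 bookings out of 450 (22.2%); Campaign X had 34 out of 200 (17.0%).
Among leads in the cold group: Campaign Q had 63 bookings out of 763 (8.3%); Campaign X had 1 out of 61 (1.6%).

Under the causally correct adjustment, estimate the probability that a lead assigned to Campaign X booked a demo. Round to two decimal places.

0.26

Engagement tier lies on the pathway campaign → engagement tier → outcome, so adjusting for it blocks the indirect effect. For the total causal effect of campaign, use the unadjusted pooled rates.
So P(outcome | do(Campaign X)) is just the pooled rate for Campaign X: 154/600 = 0.257.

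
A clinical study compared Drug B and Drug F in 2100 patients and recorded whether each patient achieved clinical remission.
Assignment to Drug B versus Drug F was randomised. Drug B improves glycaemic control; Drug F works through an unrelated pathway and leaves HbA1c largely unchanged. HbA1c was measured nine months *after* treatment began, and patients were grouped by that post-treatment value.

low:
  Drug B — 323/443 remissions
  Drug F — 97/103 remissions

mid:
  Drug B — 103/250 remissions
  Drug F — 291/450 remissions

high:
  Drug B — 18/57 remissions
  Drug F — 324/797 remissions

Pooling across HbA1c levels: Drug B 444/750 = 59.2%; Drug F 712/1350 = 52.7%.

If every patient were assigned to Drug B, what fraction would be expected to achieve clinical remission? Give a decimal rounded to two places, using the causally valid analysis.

0.59

HbA1c here is a post-treatment variable shaped by the drug; conditioning on it would introduce bias rather than remove it. The overall comparison is the causal one.
So P(outcome | do(Drug B)) is just the pooled rate for Drug B: 444/750 = 0.592.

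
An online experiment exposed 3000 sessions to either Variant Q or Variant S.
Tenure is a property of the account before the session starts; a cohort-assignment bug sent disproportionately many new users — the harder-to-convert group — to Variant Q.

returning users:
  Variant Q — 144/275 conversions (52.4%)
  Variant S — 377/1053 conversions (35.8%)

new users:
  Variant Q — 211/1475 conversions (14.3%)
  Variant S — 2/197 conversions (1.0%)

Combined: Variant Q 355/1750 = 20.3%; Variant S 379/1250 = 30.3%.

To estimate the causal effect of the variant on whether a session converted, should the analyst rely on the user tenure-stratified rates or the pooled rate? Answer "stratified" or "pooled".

stratified

Since user tenure is a pre-existing factor (not a product of the variant) and it affects the outcome on its own, it is a confounder. The stratified rates, not the pooled rate, identify the causal effect.
Within each level — returning users: 52.4% vs 35.8%; new users: 14.3% vs 1.0% — Variant Q is higher every time.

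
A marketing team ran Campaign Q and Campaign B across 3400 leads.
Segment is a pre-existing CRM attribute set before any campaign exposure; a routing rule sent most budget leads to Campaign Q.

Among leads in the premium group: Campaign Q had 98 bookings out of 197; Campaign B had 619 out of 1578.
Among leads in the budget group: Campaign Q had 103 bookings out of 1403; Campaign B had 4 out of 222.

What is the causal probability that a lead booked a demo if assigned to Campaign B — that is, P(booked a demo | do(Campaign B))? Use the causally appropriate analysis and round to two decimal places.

Since customer segment is a pre-existing factor (not a product of the campaign) and it affects the outcome on its own, it is a confounder. The stratified rates, not the pooled rate, identify the causal effect.
Standardising Campaign B to the population customer segment mix: 0.522·619/1578 + 0.478·4/222 = 0.213.

0.21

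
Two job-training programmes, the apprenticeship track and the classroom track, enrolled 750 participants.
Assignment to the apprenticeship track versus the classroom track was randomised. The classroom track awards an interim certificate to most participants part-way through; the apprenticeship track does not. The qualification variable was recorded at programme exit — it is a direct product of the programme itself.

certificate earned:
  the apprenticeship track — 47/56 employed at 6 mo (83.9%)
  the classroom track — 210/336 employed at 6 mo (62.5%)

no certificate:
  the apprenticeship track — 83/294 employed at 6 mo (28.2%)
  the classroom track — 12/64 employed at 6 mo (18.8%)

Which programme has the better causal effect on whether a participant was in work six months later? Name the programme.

Qualification attained during the programme here is a post-treatment variable shaped by the programme; conditioning on it would introduce bias rather than remove it. The overall comparison is the causal one.
Pooled: the apprenticeship track 37.1% vs the classroom track 55.5%; the classroom track is higher overall.

the classroom track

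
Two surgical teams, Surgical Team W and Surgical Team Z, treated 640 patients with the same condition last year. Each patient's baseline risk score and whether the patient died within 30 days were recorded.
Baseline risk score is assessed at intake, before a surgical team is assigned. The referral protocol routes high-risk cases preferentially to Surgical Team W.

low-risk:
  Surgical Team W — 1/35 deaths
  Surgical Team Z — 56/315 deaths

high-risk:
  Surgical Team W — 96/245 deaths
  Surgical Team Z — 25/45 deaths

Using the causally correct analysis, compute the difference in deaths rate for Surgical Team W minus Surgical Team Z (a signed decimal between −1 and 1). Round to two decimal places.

Baseline risk score differs across surgical teams for reasons unrelated to any effect of the surgical team itself, and it separately predicts the outcome — a classic confounder. We must compare within baseline risk score levels.
Adjusting over the population distribution of baseline risk score: 0.547·(0.029−0.178) + 0.453·(0.392−0.556) = -0.156.

-0.16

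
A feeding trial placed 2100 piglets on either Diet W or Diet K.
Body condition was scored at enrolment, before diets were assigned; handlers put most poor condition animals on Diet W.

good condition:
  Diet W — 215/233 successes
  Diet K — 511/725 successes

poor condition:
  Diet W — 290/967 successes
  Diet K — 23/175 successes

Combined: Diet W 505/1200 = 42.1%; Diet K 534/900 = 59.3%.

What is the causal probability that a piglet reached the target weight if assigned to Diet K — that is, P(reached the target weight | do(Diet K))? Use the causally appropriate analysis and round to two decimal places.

0.39

Diet W is higher inside every starting body condition stratum but Diet K is higher in aggregate. Whether to stratify depends on how starting body condition relates to the diet.
Nothing the diet does changes starting body condition; the imbalance is an allocation artefact. With starting body condition also predicting the outcome, the pooled figure is confounded, and the within-stratum comparison is the causal one.
Standardising Diet K to the population starting body condition mix: 0.456·511/725 + 0.544·23/175 = 0.393.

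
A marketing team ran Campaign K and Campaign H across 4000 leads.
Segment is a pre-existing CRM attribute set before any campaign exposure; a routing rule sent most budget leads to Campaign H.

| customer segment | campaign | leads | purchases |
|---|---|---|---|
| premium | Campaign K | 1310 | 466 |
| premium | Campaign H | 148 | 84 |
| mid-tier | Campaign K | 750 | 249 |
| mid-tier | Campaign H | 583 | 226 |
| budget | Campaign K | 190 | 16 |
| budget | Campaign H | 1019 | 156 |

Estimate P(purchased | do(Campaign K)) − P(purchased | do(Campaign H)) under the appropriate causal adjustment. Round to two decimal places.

-0.12

Campaign H is higher inside every customer segment stratum but Campaign K is higher in aggregate. Whether to stratify depends on how customer segment relates to the campaign.
Nothing the campaign does changes customer segment; the imbalance is an allocation artefact. With customer segment also predicting the outcome, the pooled figure is confounded, and the within-stratum comparison is the causal one.
Adjusting over the population distribution of customer segment: 0.364·(0.356−0.568) + 0.333·(0.332−0.388) + 0.302·(0.084−0.153) = -0.117.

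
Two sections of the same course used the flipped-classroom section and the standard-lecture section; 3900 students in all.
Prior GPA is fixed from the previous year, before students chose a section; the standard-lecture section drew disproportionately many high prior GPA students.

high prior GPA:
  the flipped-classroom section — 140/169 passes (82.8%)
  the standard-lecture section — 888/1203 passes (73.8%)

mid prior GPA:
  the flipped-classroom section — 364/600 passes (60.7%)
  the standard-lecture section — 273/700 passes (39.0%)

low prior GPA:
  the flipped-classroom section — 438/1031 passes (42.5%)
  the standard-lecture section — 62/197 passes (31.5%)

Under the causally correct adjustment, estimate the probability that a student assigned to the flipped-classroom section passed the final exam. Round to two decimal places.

Nothing the teaching method does changes prior GPA band; the imbalance is an allocation artefact. With prior GPA band also predicting the outcome, the pooled figure is confounded, and the within-stratum comparison is the causal one.
Standardising the flipped-classroom section to the population prior GPA band mix: 0.352·140/169 + 0.333·364/600 + 0.315·438/1031 = 0.627.

0.63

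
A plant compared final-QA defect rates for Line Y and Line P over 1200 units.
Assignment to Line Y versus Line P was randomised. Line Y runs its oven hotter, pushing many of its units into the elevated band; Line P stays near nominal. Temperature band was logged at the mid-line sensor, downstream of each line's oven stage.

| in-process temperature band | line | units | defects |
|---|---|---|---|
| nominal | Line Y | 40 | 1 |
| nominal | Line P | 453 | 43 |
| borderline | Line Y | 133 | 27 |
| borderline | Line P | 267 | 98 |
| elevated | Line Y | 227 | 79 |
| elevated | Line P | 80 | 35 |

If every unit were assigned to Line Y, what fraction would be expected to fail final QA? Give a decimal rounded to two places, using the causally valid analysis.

The distribution of in-process temperature band is itself part of what the line does — it is an intermediate outcome. Holding it fixed would remove that part of the effect; the total effect is the pooled difference.
So P(outcome | do(Line Y)) is just the pooled rate for Line Y: 107/400 = 0.268.

0.27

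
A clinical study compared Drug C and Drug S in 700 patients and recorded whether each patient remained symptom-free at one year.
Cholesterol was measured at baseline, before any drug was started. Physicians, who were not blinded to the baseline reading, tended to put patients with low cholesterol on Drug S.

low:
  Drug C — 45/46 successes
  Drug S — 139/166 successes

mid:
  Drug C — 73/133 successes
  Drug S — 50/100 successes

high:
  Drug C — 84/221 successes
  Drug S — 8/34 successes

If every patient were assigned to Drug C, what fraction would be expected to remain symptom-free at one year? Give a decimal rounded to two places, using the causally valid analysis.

0.62

Cholesterol satisfies the back-door criterion: it is not a descendant of the drug, and it blocks the spurious path from drug to outcome. Adjusting for it (i.e., using the within-cholesterol rates) gives the causal effect.
Standardising Drug C to the population cholesterol mix: 0.303·45/46 + 0.333·73/133 + 0.364·84/221 = 0.617.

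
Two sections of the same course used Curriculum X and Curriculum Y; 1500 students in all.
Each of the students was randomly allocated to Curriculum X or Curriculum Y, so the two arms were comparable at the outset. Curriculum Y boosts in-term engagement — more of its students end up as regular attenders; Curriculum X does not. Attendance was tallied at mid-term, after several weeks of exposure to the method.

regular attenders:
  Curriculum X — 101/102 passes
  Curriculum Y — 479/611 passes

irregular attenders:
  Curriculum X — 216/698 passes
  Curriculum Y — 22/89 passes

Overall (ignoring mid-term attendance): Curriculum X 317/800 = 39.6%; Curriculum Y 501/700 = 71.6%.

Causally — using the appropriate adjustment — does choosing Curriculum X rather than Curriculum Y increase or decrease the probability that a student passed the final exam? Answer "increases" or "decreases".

The mid-term attendance-specific comparison favours Curriculum X throughout, but the pooled figures favour Curriculum Y. The question is whether to condition on mid-term attendance.
Mid-term attendance here is a post-treatment variable shaped by the teaching method; conditioning on it would introduce bias rather than remove it. The overall comparison is the causal one.
Pooled: Curriculum X 39.6% vs Curriculum Y 71.6%; Curriculum Y is higher overall.

decreases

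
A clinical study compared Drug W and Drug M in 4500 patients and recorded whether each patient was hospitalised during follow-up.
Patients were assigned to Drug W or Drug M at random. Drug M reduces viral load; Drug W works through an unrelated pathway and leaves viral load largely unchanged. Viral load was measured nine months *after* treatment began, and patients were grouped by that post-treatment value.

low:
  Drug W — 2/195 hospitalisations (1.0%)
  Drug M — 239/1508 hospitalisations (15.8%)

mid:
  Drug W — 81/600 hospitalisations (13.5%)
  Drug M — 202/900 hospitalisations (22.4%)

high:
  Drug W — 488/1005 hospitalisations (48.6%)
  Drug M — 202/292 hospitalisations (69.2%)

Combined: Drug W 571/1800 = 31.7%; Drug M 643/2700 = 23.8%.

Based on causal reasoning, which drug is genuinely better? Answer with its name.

Drug M

Viral load is downstream of the drug. One should not condition on a consequence of treatment, so the overall rates are the right comparison.
Pooled: Drug W 31.7% vs Drug M 23.8%; Drug M is lower overall.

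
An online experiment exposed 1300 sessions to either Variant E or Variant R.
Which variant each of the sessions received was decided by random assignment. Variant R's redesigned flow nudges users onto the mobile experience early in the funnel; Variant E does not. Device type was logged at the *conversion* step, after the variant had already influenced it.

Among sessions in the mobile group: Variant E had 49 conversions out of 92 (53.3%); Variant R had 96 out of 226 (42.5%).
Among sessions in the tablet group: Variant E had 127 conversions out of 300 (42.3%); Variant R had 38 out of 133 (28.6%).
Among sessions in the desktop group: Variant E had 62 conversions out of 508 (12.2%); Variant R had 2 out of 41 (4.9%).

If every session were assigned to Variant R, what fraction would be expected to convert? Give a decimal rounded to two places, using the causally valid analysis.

0.34

Variant E is higher inside every device type stratum but Variant R is higher in aggregate. Whether to stratify depends on how device type relates to the variant.
Device type lies on the pathway variant → device type → outcome, so adjusting for it blocks the indirect effect. For the total causal effect of variant, use the unadjusted pooled rates.
So P(outcome | do(Variant R)) is just the pooled rate for Variant R: 136/400 = 0.340.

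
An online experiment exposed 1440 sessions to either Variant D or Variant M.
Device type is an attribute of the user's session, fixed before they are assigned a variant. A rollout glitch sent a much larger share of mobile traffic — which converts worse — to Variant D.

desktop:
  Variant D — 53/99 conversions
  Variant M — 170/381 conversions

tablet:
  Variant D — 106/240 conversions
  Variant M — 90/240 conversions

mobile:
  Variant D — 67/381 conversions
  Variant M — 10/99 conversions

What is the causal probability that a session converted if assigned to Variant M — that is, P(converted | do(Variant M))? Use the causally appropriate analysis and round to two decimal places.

The device type-specific comparison favours Variant D throughout, but the pooled figures favour Variant M. The question is whether to condition on device type.
Nothing the variant does changes device type; the imbalance is an allocation artefact. With device type also predicting the outcome, the pooled figure is confounded, and the within-stratum comparison is the causal one.
Standardising Variant M to the population device type mix: 0.333·170/381 + 0.333·90/240 + 0.333·10/99 = 0.307.

0.31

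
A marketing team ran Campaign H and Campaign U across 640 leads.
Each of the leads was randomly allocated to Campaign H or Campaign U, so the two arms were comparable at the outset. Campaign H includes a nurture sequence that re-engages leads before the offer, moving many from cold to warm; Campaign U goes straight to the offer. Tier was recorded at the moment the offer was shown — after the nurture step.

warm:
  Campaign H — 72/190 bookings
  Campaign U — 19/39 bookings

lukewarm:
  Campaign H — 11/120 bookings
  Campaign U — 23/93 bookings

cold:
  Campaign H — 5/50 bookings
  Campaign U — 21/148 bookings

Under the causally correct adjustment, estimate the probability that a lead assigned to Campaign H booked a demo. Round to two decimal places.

Engagement tier here is a post-treatment variable shaped by the campaign; conditioning on it would introduce bias rather than remove it. The overall comparison is the causal one.
So P(outcome | do(Campaign H)) is just the pooled rate for Campaign H: 88/360 = 0.244.

0.24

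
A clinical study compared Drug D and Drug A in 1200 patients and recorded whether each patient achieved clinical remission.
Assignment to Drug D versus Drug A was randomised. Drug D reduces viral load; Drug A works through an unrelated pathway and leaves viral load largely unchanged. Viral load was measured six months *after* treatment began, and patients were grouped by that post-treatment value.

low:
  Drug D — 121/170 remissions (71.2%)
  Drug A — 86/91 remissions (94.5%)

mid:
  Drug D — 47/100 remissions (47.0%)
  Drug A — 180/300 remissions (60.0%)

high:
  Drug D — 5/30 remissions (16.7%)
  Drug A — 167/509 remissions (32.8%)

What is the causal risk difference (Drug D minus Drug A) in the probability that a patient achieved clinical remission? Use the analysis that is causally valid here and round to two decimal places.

Viral load is downstream of the drug. One should not condition on a consequence of treatment, so the overall rates are the right comparison.
The causal difference is the pooled difference: 0.577 − 0.481 = +0.096.

+0.10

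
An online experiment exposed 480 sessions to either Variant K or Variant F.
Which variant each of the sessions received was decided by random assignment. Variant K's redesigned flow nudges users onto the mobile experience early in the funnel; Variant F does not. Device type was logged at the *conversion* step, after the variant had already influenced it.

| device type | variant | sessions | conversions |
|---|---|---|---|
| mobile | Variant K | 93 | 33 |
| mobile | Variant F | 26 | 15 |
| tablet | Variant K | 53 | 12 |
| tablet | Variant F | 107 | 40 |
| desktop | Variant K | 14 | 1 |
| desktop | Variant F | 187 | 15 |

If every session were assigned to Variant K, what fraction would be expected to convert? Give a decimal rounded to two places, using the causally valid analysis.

Device type lies on the pathway variant → device type → outcome, so adjusting for it blocks the indirect effect. For the total causal effect of variant, use the unadjusted pooled rates.
So P(outcome | do(Variant K)) is just the pooled rate for Variant K: 46/160 = 0.287.

0.29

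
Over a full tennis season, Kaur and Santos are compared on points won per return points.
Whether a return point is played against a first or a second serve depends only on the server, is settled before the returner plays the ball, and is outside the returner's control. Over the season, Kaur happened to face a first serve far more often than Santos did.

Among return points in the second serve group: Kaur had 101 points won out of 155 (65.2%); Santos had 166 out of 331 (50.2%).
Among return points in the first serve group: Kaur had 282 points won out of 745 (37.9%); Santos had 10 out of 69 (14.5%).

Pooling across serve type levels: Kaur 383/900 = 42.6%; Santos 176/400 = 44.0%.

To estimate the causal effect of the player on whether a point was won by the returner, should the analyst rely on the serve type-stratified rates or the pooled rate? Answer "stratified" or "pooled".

stratified

Within every serve type level Kaur has the higher rate, yet pooled Santos does — Simpson's reversal.
The imbalance in serve type arose from how return points were allocated, not from anything the player did; and serve type independently affects the outcome. The pooled gap is confounded — condition on serve type.
Within each level — second serve: 65.2% vs 50.2%; first serve: 37.9% vs 14.5% — Kaur is higher every time.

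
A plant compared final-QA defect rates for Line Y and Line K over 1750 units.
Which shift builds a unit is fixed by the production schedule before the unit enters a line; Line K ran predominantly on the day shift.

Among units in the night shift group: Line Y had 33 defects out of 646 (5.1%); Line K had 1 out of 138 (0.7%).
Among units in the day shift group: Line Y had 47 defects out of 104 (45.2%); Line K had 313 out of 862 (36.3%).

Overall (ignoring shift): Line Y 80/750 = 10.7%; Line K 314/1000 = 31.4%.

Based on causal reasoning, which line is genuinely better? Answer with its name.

Line K

Since shift is a pre-existing factor (not a product of the line) and it affects the outcome on its own, it is a confounder. The stratified rates, not the pooled rate, identify the causal effect.
Within each level — night shift: 5.1% vs 0.7%; day shift: 45.2% vs 36.3% — Line K is lower every time.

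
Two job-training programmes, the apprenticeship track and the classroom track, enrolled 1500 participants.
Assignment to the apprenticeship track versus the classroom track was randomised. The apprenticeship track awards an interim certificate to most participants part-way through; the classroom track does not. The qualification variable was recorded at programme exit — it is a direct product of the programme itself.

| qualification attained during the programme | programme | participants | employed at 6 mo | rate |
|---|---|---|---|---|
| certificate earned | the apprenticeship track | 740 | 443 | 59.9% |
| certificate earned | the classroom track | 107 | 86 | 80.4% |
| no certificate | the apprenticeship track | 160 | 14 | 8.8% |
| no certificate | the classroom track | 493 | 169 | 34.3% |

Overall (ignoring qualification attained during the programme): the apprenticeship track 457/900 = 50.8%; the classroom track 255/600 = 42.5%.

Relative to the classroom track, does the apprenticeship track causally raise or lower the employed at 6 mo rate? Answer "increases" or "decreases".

increases

The distribution of qualification attained during the programme is itself part of what the programme does — it is an intermediate outcome. Holding it fixed would remove that part of the effect; the total effect is the pooled difference.
Pooled: the apprenticeship track 50.8% vs the classroom track 42.5%; the apprenticeship track is higher overall.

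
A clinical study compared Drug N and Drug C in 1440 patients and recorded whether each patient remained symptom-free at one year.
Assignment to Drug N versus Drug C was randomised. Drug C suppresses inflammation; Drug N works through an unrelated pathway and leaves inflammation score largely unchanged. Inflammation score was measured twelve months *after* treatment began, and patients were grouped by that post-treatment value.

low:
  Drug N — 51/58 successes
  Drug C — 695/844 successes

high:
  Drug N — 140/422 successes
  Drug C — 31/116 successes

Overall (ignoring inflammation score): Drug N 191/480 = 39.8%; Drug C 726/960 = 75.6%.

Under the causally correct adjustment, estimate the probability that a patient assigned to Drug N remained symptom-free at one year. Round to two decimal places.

0.40

Within every inflammation score level Drug N has the higher rate, yet pooled Drug C does — Simpson's reversal.
Because the drug influences inflammation score, inflammation score is a post-treatment mediator, not a confounder. Stratifying on it would bias the estimate; the causal effect is the crude pooled difference.
So P(outcome | do(Drug N)) is just the pooled rate for Drug N: 191/480 = 0.398.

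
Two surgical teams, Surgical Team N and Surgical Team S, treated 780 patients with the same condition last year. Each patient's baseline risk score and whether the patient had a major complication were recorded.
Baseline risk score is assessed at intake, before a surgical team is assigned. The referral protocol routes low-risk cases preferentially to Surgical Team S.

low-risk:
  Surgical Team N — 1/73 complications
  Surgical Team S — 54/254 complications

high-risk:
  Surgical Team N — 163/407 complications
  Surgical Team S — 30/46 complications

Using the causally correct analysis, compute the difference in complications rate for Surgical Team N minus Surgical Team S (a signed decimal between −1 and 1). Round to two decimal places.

-0.23

Since baseline risk score is a pre-existing factor (not a product of the surgical team) and it affects the outcome on its own, it is a confounder. The stratified rates, not the pooled rate, identify the causal effect.
Adjusting over the population distribution of baseline risk score: 0.419·(0.014−0.213) + 0.581·(0.400−0.652) = -0.230.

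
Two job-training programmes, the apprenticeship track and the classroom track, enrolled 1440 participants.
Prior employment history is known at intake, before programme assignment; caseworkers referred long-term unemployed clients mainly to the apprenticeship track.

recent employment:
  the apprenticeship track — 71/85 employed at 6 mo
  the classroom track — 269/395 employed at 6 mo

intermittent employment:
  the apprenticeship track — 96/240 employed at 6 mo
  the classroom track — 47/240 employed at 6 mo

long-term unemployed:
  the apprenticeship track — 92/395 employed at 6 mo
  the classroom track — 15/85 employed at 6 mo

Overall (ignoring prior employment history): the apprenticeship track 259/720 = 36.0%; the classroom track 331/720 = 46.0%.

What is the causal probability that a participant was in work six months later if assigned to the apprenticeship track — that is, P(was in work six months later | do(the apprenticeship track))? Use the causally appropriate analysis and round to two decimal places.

The prior employment history-specific comparison favours the apprenticeship track throughout, but the pooled figures favour the classroom track. The question is whether to condition on prior employment history.
Prior employment history is set before the programme has any effect — it is not caused by the programme — and it independently drives the outcome. That makes it a confounder, so the causal comparison is within prior employment history levels.
Standardising the apprenticeship track to the population prior employment history mix: 0.333·71/85 + 0.333·96/240 + 0.333·92/395 = 0.489.

0.49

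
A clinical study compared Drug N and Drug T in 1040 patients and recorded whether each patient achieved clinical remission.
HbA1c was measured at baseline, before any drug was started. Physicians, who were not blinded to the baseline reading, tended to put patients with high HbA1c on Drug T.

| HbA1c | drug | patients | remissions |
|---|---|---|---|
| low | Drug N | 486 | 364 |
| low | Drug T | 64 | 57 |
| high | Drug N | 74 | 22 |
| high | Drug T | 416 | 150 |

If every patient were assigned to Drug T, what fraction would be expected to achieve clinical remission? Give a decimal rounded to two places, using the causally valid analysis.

0.64

Within every HbA1c level Drug T has the higher rate, yet pooled Drug N does — Simpson's reversal.
Here HbA1c is a common cause — it drives both which drug a case falls under and the outcome. The crude comparison mixes populations; the stratum-specific rates are the causally relevant ones.
Standardising Drug T to the population HbA1c mix: 0.529·57/64 + 0.471·150/416 = 0.641.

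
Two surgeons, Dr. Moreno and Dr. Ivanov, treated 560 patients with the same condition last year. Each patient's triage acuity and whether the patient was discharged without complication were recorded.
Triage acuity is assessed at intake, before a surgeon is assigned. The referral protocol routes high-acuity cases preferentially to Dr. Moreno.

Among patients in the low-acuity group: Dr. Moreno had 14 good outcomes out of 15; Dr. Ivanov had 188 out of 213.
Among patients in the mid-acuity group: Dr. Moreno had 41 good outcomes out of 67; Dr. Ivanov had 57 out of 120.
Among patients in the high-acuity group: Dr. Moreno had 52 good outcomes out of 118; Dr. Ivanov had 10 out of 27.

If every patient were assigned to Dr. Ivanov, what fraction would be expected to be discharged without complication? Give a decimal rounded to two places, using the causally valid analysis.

0.61

Dr. Moreno is higher inside every triage acuity stratum but Dr. Ivanov is higher in aggregate. Whether to stratify depends on how triage acuity relates to the surgeon.
Here triage acuity is a common cause — it drives both which surgeon a case falls under and the outcome. The crude comparison mixes populations; the stratum-specific rates are the causally relevant ones.
Standardising Dr. Ivanov to the population triage acuity mix: 0.407·188/213 + 0.334·57/120 + 0.259·10/27 = 0.614.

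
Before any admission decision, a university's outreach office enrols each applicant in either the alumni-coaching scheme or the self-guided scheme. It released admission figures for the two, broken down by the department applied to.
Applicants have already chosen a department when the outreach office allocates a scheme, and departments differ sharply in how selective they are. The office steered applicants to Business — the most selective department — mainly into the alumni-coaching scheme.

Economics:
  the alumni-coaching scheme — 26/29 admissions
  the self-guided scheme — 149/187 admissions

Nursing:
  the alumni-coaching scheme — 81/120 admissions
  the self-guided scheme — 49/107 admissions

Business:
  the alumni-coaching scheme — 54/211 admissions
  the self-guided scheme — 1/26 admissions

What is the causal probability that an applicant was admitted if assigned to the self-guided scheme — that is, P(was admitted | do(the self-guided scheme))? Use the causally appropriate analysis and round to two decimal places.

0.42

Within every department level the alumni-coaching scheme has the higher rate, yet pooled the self-guided scheme does — Simpson's reversal.
The imbalance in department arose from how applicants were allocated, not from anything the outreach scheme did; and department independently affects the outcome. The pooled gap is confounded — condition on department.
Standardising the self-guided scheme to the population department mix: 0.318·149/187 + 0.334·49/107 + 0.349·1/26 = 0.419.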